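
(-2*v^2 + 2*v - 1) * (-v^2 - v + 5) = 2*v^4 - 11*v^2 + 11*v - 5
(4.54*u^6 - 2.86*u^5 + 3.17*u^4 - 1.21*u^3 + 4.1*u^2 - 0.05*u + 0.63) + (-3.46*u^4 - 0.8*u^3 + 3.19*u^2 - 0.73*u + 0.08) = 4.54*u^6 - 2.86*u^5 - 0.29*u^4 - 2.01*u^3 + 7.29*u^2 - 0.78*u + 0.71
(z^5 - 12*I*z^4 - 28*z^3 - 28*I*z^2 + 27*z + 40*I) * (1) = z^5 - 12*I*z^4 - 28*z^3 - 28*I*z^2 + 27*z + 40*I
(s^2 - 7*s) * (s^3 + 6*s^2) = s^5 - s^4 - 42*s^3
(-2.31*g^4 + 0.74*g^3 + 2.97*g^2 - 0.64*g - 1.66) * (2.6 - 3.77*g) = 8.7087*g^5 - 8.7958*g^4 - 9.2729*g^3 + 10.1348*g^2 + 4.5942*g - 4.316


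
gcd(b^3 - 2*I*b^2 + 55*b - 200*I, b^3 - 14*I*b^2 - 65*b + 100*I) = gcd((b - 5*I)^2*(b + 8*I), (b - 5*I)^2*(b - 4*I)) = b^2 - 10*I*b - 25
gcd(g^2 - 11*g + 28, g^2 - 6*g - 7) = g - 7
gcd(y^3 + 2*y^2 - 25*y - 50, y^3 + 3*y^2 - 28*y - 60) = y^2 - 3*y - 10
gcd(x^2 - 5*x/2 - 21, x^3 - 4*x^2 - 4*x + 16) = 1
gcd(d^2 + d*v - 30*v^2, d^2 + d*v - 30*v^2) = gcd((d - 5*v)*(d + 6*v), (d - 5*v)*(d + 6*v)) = -d^2 - d*v + 30*v^2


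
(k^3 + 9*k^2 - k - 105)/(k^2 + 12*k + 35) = k - 3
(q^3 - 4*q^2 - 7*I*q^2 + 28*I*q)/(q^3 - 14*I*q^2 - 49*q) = (q - 4)/(q - 7*I)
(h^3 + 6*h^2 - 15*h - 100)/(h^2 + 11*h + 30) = (h^2 + h - 20)/(h + 6)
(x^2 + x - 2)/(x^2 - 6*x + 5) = (x + 2)/(x - 5)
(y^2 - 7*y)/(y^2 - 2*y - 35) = y/(y + 5)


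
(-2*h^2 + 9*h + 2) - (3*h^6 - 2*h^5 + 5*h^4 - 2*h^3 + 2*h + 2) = -3*h^6 + 2*h^5 - 5*h^4 + 2*h^3 - 2*h^2 + 7*h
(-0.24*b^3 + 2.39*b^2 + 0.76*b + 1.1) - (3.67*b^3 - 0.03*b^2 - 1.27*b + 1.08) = -3.91*b^3 + 2.42*b^2 + 2.03*b + 0.02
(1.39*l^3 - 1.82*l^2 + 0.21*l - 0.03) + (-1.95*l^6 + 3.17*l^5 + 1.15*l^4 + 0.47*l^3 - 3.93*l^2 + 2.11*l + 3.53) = -1.95*l^6 + 3.17*l^5 + 1.15*l^4 + 1.86*l^3 - 5.75*l^2 + 2.32*l + 3.5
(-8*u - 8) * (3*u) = -24*u^2 - 24*u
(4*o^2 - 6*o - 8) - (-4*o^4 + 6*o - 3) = 4*o^4 + 4*o^2 - 12*o - 5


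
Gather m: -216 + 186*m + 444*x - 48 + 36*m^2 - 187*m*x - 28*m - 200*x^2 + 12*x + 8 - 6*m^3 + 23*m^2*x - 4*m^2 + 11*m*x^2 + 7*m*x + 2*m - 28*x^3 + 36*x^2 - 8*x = -6*m^3 + m^2*(23*x + 32) + m*(11*x^2 - 180*x + 160) - 28*x^3 - 164*x^2 + 448*x - 256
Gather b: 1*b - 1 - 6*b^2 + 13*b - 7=-6*b^2 + 14*b - 8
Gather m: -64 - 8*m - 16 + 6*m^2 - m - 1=6*m^2 - 9*m - 81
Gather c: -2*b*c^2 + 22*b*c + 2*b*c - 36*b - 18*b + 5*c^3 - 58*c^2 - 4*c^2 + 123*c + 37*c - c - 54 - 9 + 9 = -54*b + 5*c^3 + c^2*(-2*b - 62) + c*(24*b + 159) - 54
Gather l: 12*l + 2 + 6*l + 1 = 18*l + 3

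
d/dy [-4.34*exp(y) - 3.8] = -4.34*exp(y)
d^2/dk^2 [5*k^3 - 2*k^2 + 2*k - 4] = 30*k - 4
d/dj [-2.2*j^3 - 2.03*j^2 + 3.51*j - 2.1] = -6.6*j^2 - 4.06*j + 3.51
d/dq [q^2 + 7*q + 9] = 2*q + 7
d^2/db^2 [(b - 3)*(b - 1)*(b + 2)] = 6*b - 4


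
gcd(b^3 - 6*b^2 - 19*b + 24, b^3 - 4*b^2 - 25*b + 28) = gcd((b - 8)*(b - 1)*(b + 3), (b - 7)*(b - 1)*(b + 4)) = b - 1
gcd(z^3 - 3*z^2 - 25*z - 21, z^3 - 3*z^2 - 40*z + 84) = z - 7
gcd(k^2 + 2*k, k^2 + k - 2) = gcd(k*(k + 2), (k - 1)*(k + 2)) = k + 2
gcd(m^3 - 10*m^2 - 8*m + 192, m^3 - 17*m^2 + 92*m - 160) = m - 8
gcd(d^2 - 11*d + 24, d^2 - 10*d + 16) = d - 8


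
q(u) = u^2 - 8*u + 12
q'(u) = 2*u - 8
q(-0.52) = 16.43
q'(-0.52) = -9.04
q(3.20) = -3.36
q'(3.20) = -1.60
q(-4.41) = 66.73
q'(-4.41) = -16.82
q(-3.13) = 46.84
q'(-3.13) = -14.26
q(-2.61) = 39.69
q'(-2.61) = -13.22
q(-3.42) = 51.06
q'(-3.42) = -14.84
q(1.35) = 3.02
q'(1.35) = -5.30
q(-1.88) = 30.57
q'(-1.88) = -11.76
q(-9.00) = 165.00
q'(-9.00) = -26.00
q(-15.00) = 357.00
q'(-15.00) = -38.00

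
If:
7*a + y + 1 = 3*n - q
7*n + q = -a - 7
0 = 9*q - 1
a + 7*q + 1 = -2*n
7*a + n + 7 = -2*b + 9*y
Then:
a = 16/45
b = -3133/90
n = -16/15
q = 1/9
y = -34/5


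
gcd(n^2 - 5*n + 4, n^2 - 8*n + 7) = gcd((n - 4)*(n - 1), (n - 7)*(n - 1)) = n - 1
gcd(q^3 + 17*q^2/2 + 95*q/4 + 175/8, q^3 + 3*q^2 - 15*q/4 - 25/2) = q^2 + 5*q + 25/4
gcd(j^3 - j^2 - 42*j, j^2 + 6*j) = j^2 + 6*j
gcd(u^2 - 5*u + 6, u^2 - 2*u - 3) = u - 3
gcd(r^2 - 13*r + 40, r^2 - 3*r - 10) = r - 5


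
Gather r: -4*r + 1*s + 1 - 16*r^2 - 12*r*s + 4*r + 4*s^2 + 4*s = -16*r^2 - 12*r*s + 4*s^2 + 5*s + 1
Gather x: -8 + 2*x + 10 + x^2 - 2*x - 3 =x^2 - 1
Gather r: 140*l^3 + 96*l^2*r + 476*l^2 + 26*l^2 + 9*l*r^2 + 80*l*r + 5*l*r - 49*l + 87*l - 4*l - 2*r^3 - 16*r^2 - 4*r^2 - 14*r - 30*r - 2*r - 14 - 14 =140*l^3 + 502*l^2 + 34*l - 2*r^3 + r^2*(9*l - 20) + r*(96*l^2 + 85*l - 46) - 28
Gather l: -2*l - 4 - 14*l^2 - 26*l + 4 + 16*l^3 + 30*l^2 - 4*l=16*l^3 + 16*l^2 - 32*l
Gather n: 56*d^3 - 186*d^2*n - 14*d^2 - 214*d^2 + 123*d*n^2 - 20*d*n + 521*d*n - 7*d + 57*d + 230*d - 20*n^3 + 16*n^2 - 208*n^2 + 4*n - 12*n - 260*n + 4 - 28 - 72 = 56*d^3 - 228*d^2 + 280*d - 20*n^3 + n^2*(123*d - 192) + n*(-186*d^2 + 501*d - 268) - 96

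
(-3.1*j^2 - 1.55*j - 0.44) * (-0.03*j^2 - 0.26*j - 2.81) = 0.093*j^4 + 0.8525*j^3 + 9.1272*j^2 + 4.4699*j + 1.2364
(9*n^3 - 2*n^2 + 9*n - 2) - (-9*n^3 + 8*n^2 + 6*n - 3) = 18*n^3 - 10*n^2 + 3*n + 1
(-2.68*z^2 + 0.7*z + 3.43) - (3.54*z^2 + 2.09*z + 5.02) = -6.22*z^2 - 1.39*z - 1.59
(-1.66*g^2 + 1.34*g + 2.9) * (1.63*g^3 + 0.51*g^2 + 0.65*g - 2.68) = -2.7058*g^5 + 1.3376*g^4 + 4.3314*g^3 + 6.7988*g^2 - 1.7062*g - 7.772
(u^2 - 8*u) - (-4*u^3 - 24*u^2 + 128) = 4*u^3 + 25*u^2 - 8*u - 128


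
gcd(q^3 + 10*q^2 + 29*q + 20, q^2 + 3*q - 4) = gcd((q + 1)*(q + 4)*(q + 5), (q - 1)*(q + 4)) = q + 4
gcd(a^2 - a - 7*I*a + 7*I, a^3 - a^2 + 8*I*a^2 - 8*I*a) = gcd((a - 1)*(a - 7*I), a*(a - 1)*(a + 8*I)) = a - 1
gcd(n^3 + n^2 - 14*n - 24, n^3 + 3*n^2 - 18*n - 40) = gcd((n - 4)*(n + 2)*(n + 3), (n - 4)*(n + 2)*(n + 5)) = n^2 - 2*n - 8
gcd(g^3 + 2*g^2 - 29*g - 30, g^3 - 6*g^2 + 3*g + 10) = g^2 - 4*g - 5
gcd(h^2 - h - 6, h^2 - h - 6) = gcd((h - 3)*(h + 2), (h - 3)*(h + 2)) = h^2 - h - 6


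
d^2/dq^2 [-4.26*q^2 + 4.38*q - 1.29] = -8.52000000000000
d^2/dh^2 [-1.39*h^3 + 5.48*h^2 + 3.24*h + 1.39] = 10.96 - 8.34*h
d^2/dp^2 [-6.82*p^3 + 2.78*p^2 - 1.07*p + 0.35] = 5.56 - 40.92*p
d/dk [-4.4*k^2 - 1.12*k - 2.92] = -8.8*k - 1.12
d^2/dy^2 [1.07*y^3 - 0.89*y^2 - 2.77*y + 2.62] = 6.42*y - 1.78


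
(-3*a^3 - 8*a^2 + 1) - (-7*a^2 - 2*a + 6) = -3*a^3 - a^2 + 2*a - 5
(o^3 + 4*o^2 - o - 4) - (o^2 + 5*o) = o^3 + 3*o^2 - 6*o - 4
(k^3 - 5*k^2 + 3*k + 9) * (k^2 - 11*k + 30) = k^5 - 16*k^4 + 88*k^3 - 174*k^2 - 9*k + 270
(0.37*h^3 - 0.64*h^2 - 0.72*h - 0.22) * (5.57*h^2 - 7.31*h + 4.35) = 2.0609*h^5 - 6.2695*h^4 + 2.2775*h^3 + 1.2538*h^2 - 1.5238*h - 0.957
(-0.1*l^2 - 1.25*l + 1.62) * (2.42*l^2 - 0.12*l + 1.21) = -0.242*l^4 - 3.013*l^3 + 3.9494*l^2 - 1.7069*l + 1.9602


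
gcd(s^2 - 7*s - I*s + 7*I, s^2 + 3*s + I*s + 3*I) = 1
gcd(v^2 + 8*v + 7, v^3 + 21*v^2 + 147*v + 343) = v + 7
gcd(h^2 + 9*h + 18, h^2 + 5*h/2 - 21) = h + 6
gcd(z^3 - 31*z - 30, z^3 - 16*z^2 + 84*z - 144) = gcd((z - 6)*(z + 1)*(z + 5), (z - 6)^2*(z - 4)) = z - 6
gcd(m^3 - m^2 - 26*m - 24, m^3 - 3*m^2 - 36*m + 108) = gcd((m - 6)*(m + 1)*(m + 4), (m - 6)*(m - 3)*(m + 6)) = m - 6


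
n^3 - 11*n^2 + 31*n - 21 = (n - 7)*(n - 3)*(n - 1)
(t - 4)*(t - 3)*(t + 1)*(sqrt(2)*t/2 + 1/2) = sqrt(2)*t^4/2 - 3*sqrt(2)*t^3 + t^3/2 - 3*t^2 + 5*sqrt(2)*t^2/2 + 5*t/2 + 6*sqrt(2)*t + 6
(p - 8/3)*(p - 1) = p^2 - 11*p/3 + 8/3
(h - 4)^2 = h^2 - 8*h + 16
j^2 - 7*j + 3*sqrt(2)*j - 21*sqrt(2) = (j - 7)*(j + 3*sqrt(2))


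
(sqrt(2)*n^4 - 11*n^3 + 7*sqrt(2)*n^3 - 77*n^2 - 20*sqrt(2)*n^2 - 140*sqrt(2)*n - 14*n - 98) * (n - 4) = sqrt(2)*n^5 - 11*n^4 + 3*sqrt(2)*n^4 - 48*sqrt(2)*n^3 - 33*n^3 - 60*sqrt(2)*n^2 + 294*n^2 - 42*n + 560*sqrt(2)*n + 392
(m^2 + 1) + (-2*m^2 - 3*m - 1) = -m^2 - 3*m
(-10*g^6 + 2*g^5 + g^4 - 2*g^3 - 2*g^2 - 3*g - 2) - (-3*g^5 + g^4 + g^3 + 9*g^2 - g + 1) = -10*g^6 + 5*g^5 - 3*g^3 - 11*g^2 - 2*g - 3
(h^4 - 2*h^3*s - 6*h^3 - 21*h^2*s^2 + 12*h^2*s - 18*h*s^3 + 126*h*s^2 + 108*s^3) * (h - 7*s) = h^5 - 9*h^4*s - 6*h^4 - 7*h^3*s^2 + 54*h^3*s + 129*h^2*s^3 + 42*h^2*s^2 + 126*h*s^4 - 774*h*s^3 - 756*s^4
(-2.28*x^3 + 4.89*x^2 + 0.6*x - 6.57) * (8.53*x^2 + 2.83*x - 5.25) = -19.4484*x^5 + 35.2593*x^4 + 30.9267*x^3 - 80.0166*x^2 - 21.7431*x + 34.4925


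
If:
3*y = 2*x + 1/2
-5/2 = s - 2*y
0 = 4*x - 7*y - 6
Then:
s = -33/2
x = -43/4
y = -7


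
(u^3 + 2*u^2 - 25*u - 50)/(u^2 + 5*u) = u - 3 - 10/u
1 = 1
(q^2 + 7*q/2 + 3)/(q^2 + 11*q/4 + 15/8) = 4*(q + 2)/(4*q + 5)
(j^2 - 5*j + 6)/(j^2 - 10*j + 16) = (j - 3)/(j - 8)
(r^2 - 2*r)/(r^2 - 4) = r/(r + 2)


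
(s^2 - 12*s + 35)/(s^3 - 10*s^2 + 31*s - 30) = (s - 7)/(s^2 - 5*s + 6)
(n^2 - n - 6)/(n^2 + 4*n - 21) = (n + 2)/(n + 7)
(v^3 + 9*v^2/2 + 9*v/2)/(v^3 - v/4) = 2*(2*v^2 + 9*v + 9)/(4*v^2 - 1)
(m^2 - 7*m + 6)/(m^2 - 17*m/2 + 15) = 2*(m - 1)/(2*m - 5)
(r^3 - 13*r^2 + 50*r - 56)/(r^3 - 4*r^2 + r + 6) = (r^2 - 11*r + 28)/(r^2 - 2*r - 3)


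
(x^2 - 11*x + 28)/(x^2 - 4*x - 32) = (-x^2 + 11*x - 28)/(-x^2 + 4*x + 32)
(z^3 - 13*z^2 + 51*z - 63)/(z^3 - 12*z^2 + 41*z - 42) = (z - 3)/(z - 2)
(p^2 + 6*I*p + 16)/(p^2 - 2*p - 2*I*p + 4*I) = (p + 8*I)/(p - 2)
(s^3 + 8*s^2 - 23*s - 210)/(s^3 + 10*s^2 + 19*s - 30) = (s^2 + 2*s - 35)/(s^2 + 4*s - 5)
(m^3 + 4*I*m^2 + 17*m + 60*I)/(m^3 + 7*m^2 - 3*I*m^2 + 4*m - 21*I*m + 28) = (m^2 + 8*I*m - 15)/(m^2 + m*(7 + I) + 7*I)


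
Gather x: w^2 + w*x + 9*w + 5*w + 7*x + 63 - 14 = w^2 + 14*w + x*(w + 7) + 49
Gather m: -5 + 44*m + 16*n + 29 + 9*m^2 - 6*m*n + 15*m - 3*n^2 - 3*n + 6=9*m^2 + m*(59 - 6*n) - 3*n^2 + 13*n + 30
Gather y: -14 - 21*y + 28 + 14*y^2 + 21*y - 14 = 14*y^2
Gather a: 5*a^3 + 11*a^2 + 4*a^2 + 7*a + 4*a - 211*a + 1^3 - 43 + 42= 5*a^3 + 15*a^2 - 200*a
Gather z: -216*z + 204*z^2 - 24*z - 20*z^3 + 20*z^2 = -20*z^3 + 224*z^2 - 240*z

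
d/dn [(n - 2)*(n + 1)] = 2*n - 1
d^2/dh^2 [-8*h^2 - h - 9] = -16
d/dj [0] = 0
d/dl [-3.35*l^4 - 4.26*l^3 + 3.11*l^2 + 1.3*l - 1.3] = -13.4*l^3 - 12.78*l^2 + 6.22*l + 1.3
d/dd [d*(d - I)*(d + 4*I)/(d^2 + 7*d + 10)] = (d^4 + 14*d^3 + d^2*(26 + 21*I) + 60*I*d + 40)/(d^4 + 14*d^3 + 69*d^2 + 140*d + 100)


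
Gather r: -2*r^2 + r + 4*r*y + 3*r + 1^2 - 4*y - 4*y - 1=-2*r^2 + r*(4*y + 4) - 8*y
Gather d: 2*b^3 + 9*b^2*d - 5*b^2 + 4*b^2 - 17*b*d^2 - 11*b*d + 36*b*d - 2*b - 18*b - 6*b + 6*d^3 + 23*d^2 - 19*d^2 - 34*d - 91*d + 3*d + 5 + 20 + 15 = 2*b^3 - b^2 - 26*b + 6*d^3 + d^2*(4 - 17*b) + d*(9*b^2 + 25*b - 122) + 40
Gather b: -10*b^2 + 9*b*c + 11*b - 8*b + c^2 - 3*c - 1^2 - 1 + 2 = -10*b^2 + b*(9*c + 3) + c^2 - 3*c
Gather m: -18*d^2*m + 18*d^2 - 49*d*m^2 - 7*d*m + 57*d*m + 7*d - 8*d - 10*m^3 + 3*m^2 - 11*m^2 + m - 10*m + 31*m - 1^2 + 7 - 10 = 18*d^2 - d - 10*m^3 + m^2*(-49*d - 8) + m*(-18*d^2 + 50*d + 22) - 4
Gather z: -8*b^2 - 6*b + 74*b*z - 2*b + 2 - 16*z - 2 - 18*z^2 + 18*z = -8*b^2 - 8*b - 18*z^2 + z*(74*b + 2)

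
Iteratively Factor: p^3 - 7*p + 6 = (p - 1)*(p^2 + p - 6) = (p - 2)*(p - 1)*(p + 3)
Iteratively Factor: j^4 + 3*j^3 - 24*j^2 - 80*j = (j + 4)*(j^3 - j^2 - 20*j) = (j - 5)*(j + 4)*(j^2 + 4*j) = j*(j - 5)*(j + 4)*(j + 4)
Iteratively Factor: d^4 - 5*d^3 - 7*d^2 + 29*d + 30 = (d + 1)*(d^3 - 6*d^2 - d + 30) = (d - 3)*(d + 1)*(d^2 - 3*d - 10) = (d - 5)*(d - 3)*(d + 1)*(d + 2)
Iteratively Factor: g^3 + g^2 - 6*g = (g + 3)*(g^2 - 2*g) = g*(g + 3)*(g - 2)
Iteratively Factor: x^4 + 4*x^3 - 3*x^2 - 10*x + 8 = (x - 1)*(x^3 + 5*x^2 + 2*x - 8) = (x - 1)*(x + 4)*(x^2 + x - 2) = (x - 1)^2*(x + 4)*(x + 2)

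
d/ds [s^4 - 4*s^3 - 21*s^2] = 2*s*(2*s^2 - 6*s - 21)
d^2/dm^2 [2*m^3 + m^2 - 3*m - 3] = 12*m + 2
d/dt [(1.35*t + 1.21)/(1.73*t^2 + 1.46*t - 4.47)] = (2.3355*t^2 + 1.971*t - (1.35*t + 1.21)*(3.46*t + 1.46) - 6.0345)/(1.73*t^2 + 1.46*t - 4.47)^2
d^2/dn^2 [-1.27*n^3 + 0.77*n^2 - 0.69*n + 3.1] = 1.54 - 7.62*n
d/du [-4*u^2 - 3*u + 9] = -8*u - 3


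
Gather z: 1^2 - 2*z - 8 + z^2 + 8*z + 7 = z^2 + 6*z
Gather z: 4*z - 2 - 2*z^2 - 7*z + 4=-2*z^2 - 3*z + 2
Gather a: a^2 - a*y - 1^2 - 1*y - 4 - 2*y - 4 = a^2 - a*y - 3*y - 9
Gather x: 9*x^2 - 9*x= 9*x^2 - 9*x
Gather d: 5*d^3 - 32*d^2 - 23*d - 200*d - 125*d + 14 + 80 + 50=5*d^3 - 32*d^2 - 348*d + 144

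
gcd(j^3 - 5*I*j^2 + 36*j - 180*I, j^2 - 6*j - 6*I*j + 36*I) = j - 6*I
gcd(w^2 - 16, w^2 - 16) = w^2 - 16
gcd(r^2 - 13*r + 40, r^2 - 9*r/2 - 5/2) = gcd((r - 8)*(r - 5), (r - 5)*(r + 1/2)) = r - 5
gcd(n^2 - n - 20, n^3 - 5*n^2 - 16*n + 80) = n^2 - n - 20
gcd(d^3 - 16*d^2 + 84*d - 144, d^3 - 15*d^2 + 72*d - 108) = d^2 - 12*d + 36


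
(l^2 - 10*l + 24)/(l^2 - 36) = (l - 4)/(l + 6)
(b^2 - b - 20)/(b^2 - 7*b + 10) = (b + 4)/(b - 2)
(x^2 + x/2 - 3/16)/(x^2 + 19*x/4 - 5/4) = (x + 3/4)/(x + 5)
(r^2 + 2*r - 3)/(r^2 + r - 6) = (r - 1)/(r - 2)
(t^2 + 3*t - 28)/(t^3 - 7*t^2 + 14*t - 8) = (t + 7)/(t^2 - 3*t + 2)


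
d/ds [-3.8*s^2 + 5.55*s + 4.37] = 5.55 - 7.6*s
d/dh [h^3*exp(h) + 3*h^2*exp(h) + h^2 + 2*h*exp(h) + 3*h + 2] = h^3*exp(h) + 6*h^2*exp(h) + 8*h*exp(h) + 2*h + 2*exp(h) + 3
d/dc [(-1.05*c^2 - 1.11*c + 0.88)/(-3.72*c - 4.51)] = (3.906*c^2 + 9.471*c + 8.2797)/(13.8384*c^2 + 33.5544*c + 20.3401)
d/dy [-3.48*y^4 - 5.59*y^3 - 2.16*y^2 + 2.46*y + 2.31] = -13.92*y^3 - 16.77*y^2 - 4.32*y + 2.46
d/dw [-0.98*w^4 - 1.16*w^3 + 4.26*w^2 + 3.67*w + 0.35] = -3.92*w^3 - 3.48*w^2 + 8.52*w + 3.67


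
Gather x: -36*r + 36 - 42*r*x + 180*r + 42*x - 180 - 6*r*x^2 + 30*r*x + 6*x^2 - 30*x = 144*r + x^2*(6 - 6*r) + x*(12 - 12*r) - 144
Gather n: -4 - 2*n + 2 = -2*n - 2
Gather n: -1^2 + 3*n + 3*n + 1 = 6*n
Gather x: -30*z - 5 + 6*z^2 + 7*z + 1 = 6*z^2 - 23*z - 4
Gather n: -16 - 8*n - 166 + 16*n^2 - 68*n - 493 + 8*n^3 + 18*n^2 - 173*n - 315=8*n^3 + 34*n^2 - 249*n - 990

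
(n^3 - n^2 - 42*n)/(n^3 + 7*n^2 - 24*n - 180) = n*(n - 7)/(n^2 + n - 30)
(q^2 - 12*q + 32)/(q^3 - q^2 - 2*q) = (-q^2 + 12*q - 32)/(q*(-q^2 + q + 2))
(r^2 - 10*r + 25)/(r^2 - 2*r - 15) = (r - 5)/(r + 3)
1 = 1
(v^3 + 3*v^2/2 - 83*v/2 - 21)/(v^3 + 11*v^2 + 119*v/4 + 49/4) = 2*(v - 6)/(2*v + 7)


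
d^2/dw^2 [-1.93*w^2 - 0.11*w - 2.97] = -3.86000000000000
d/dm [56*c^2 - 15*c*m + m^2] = -15*c + 2*m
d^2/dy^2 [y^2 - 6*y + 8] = 2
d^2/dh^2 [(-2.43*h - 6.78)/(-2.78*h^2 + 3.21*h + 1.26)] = ((-40.5324*h - 22.0962)*(-2.78*h^2 + 3.21*h + 1.26) - (2.43*h + 6.78)*(5.56*h - 3.21)*(11.12*h - 6.42))/(-2.78*h^2 + 3.21*h + 1.26)^3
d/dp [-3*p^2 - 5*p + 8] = -6*p - 5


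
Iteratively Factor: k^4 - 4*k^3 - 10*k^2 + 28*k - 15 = (k - 1)*(k^3 - 3*k^2 - 13*k + 15) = (k - 1)*(k + 3)*(k^2 - 6*k + 5) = (k - 5)*(k - 1)*(k + 3)*(k - 1)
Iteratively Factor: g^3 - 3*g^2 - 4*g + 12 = (g - 2)*(g^2 - g - 6) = (g - 3)*(g - 2)*(g + 2)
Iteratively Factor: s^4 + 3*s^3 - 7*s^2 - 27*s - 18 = (s - 3)*(s^3 + 6*s^2 + 11*s + 6) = (s - 3)*(s + 1)*(s^2 + 5*s + 6) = (s - 3)*(s + 1)*(s + 2)*(s + 3)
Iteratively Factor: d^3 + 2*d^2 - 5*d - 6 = (d + 3)*(d^2 - d - 2) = (d - 2)*(d + 3)*(d + 1)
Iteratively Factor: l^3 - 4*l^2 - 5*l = (l + 1)*(l^2 - 5*l) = l*(l + 1)*(l - 5)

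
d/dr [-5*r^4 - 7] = -20*r^3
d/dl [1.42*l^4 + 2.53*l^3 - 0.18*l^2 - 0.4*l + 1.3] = 5.68*l^3 + 7.59*l^2 - 0.36*l - 0.4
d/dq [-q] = -1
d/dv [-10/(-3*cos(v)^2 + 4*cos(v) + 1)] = 20*(3*cos(v) - 2)*sin(v)/(-3*cos(v)^2 + 4*cos(v) + 1)^2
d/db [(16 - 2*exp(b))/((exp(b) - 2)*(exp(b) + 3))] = 2*(exp(2*b) - 16*exp(b) - 2)*exp(b)/(exp(4*b) + 2*exp(3*b) - 11*exp(2*b) - 12*exp(b) + 36)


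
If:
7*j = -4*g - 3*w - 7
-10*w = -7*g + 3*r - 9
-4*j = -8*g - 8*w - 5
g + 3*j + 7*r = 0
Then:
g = -8325/8504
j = -1037/2126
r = 2967/8504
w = 117/1063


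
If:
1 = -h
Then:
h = -1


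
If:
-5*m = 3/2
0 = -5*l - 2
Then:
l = -2/5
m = -3/10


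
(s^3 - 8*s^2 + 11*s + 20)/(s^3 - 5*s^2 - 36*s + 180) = (s^2 - 3*s - 4)/(s^2 - 36)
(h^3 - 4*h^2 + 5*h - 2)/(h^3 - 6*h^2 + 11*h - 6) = (h - 1)/(h - 3)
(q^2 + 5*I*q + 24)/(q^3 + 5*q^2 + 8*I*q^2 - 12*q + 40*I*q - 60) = (q^2 + 5*I*q + 24)/(q^3 + q^2*(5 + 8*I) + q*(-12 + 40*I) - 60)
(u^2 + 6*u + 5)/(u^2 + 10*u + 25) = (u + 1)/(u + 5)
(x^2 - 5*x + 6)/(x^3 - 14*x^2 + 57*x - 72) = (x - 2)/(x^2 - 11*x + 24)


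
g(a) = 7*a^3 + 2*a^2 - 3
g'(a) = 21*a^2 + 4*a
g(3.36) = 285.11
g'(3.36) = 250.52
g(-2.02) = -52.54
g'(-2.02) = 77.61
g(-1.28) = -14.40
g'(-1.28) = 29.29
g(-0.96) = -7.35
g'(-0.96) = 15.51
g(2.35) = 98.89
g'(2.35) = 125.37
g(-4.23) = -497.02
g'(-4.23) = 358.83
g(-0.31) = -3.02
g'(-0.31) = 0.78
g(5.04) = 943.97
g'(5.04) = 553.59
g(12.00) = 12381.00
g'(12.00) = 3072.00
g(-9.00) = -4944.00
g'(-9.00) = 1665.00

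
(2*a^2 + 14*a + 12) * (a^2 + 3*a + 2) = 2*a^4 + 20*a^3 + 58*a^2 + 64*a + 24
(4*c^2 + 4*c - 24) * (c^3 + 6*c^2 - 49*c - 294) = 4*c^5 + 28*c^4 - 196*c^3 - 1516*c^2 + 7056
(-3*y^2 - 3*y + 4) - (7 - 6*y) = -3*y^2 + 3*y - 3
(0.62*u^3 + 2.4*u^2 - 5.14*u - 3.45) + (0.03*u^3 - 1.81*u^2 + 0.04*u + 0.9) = 0.65*u^3 + 0.59*u^2 - 5.1*u - 2.55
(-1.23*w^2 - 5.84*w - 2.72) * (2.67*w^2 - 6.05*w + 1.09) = -3.2841*w^4 - 8.1513*w^3 + 26.7289*w^2 + 10.0904*w - 2.9648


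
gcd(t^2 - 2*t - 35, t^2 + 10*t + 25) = t + 5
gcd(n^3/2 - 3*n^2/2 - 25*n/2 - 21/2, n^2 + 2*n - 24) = 1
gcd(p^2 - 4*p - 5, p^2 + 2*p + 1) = p + 1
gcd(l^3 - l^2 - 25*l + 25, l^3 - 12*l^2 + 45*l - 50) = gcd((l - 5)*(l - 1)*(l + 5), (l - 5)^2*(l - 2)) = l - 5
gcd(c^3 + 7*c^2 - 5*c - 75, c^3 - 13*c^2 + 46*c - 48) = c - 3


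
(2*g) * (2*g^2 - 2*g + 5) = 4*g^3 - 4*g^2 + 10*g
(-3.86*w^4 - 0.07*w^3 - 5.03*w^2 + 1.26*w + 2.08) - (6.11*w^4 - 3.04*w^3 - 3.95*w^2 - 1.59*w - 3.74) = -9.97*w^4 + 2.97*w^3 - 1.08*w^2 + 2.85*w + 5.82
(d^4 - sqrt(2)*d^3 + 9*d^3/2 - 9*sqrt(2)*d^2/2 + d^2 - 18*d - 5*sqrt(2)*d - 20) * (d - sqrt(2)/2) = d^5 - 3*sqrt(2)*d^4/2 + 9*d^4/2 - 27*sqrt(2)*d^3/4 + 2*d^3 - 27*d^2/2 - 11*sqrt(2)*d^2/2 - 15*d + 9*sqrt(2)*d + 10*sqrt(2)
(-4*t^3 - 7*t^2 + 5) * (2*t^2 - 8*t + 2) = -8*t^5 + 18*t^4 + 48*t^3 - 4*t^2 - 40*t + 10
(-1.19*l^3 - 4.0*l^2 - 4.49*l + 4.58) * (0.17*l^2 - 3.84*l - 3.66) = -0.2023*l^5 + 3.8896*l^4 + 18.9521*l^3 + 32.6602*l^2 - 1.1538*l - 16.7628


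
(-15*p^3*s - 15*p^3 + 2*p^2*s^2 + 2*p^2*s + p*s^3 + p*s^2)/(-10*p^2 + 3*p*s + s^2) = p*(3*p*s + 3*p - s^2 - s)/(2*p - s)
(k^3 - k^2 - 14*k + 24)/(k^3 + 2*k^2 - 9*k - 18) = (k^2 + 2*k - 8)/(k^2 + 5*k + 6)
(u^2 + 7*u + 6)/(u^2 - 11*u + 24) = (u^2 + 7*u + 6)/(u^2 - 11*u + 24)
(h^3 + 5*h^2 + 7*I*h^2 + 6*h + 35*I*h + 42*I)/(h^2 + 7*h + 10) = (h^2 + h*(3 + 7*I) + 21*I)/(h + 5)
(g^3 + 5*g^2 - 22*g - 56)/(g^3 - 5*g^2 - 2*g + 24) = (g + 7)/(g - 3)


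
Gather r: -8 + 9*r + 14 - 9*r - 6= 0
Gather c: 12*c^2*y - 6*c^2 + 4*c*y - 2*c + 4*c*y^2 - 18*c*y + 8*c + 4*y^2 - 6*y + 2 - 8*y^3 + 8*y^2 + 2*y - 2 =c^2*(12*y - 6) + c*(4*y^2 - 14*y + 6) - 8*y^3 + 12*y^2 - 4*y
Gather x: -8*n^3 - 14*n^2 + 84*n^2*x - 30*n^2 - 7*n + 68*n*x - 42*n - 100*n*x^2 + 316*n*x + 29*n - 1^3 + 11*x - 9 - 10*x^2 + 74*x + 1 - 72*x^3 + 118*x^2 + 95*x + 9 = -8*n^3 - 44*n^2 - 20*n - 72*x^3 + x^2*(108 - 100*n) + x*(84*n^2 + 384*n + 180)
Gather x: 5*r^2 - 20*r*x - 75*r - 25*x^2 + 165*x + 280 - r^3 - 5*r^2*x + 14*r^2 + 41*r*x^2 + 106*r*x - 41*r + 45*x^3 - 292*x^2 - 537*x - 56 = -r^3 + 19*r^2 - 116*r + 45*x^3 + x^2*(41*r - 317) + x*(-5*r^2 + 86*r - 372) + 224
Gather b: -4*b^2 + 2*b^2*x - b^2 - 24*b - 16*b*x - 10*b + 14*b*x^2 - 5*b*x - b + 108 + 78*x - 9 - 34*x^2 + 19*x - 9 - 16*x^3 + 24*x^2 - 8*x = b^2*(2*x - 5) + b*(14*x^2 - 21*x - 35) - 16*x^3 - 10*x^2 + 89*x + 90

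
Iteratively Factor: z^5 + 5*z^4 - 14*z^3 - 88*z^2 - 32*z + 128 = (z + 2)*(z^4 + 3*z^3 - 20*z^2 - 48*z + 64) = (z - 4)*(z + 2)*(z^3 + 7*z^2 + 8*z - 16) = (z - 4)*(z + 2)*(z + 4)*(z^2 + 3*z - 4) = (z - 4)*(z + 2)*(z + 4)^2*(z - 1)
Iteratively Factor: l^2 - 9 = (l + 3)*(l - 3)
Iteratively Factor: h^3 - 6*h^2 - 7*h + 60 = (h + 3)*(h^2 - 9*h + 20) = (h - 4)*(h + 3)*(h - 5)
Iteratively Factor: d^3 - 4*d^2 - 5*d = (d)*(d^2 - 4*d - 5) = d*(d + 1)*(d - 5)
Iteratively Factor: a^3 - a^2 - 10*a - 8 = (a + 2)*(a^2 - 3*a - 4) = (a - 4)*(a + 2)*(a + 1)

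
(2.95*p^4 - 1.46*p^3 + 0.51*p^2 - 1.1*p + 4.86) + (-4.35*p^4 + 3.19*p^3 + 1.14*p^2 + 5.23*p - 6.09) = -1.4*p^4 + 1.73*p^3 + 1.65*p^2 + 4.13*p - 1.23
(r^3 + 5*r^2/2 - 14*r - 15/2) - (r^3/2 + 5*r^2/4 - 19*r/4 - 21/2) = r^3/2 + 5*r^2/4 - 37*r/4 + 3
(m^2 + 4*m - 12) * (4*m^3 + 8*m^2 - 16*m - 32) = 4*m^5 + 24*m^4 - 32*m^3 - 192*m^2 + 64*m + 384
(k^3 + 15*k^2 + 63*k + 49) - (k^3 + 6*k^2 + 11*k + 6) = 9*k^2 + 52*k + 43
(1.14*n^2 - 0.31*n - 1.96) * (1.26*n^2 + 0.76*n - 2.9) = 1.4364*n^4 + 0.4758*n^3 - 6.0112*n^2 - 0.5906*n + 5.684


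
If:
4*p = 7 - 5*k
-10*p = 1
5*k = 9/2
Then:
No Solution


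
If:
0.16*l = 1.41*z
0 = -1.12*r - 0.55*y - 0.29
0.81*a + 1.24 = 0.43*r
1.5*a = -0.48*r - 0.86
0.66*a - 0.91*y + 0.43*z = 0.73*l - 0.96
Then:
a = -0.93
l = 4.27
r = 1.13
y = -2.82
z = 0.48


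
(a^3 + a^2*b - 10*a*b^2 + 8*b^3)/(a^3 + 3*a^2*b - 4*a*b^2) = (a - 2*b)/a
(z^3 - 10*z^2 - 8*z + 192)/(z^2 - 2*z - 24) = z - 8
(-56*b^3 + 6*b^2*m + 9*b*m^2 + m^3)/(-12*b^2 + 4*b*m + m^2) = (28*b^2 + 11*b*m + m^2)/(6*b + m)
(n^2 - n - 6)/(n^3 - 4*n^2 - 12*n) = (n - 3)/(n*(n - 6))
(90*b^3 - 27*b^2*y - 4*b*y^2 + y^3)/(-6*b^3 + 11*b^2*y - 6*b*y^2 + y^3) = (-30*b^2 - b*y + y^2)/(2*b^2 - 3*b*y + y^2)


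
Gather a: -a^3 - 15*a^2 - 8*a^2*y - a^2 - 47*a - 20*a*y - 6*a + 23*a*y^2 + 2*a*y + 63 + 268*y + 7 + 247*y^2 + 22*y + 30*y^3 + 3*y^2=-a^3 + a^2*(-8*y - 16) + a*(23*y^2 - 18*y - 53) + 30*y^3 + 250*y^2 + 290*y + 70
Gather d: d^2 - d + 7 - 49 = d^2 - d - 42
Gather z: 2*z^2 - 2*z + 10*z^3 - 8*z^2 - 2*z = 10*z^3 - 6*z^2 - 4*z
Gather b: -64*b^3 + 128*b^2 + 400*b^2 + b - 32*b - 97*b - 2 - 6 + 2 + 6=-64*b^3 + 528*b^2 - 128*b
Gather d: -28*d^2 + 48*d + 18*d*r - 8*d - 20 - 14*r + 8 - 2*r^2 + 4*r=-28*d^2 + d*(18*r + 40) - 2*r^2 - 10*r - 12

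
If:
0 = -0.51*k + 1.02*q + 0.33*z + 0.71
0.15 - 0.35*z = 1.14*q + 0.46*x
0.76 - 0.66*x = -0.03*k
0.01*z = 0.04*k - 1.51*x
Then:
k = -4.43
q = 49.23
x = 0.95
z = -161.18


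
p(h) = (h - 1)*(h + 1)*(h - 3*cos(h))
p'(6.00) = 43.10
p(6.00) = 109.18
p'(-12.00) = 721.95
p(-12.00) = -2078.01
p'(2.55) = 40.41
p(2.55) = 27.73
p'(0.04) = -1.35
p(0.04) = 2.95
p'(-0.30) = 1.80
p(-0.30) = 2.88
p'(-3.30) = 16.80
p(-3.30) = -3.34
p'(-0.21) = 0.96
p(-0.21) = 3.01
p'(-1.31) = 4.10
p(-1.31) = -1.49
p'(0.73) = -3.60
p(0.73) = 0.70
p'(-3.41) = 22.61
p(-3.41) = -5.50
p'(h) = (h - 1)*(h + 1)*(3*sin(h) + 1) + (h - 1)*(h - 3*cos(h)) + (h + 1)*(h - 3*cos(h))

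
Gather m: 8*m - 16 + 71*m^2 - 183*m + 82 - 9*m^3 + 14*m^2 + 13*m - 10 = -9*m^3 + 85*m^2 - 162*m + 56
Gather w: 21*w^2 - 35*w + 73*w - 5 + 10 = 21*w^2 + 38*w + 5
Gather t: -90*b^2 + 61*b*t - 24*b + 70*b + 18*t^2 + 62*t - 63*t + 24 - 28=-90*b^2 + 46*b + 18*t^2 + t*(61*b - 1) - 4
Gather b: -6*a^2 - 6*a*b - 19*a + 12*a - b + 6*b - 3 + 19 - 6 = -6*a^2 - 7*a + b*(5 - 6*a) + 10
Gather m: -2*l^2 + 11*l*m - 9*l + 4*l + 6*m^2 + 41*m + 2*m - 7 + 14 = -2*l^2 - 5*l + 6*m^2 + m*(11*l + 43) + 7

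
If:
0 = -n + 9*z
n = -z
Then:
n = 0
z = 0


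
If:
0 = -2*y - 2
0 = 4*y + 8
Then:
No Solution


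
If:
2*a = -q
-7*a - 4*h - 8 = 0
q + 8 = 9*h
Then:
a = -104/55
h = 72/55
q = 208/55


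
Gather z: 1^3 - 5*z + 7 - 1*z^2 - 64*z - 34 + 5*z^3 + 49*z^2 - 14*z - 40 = 5*z^3 + 48*z^2 - 83*z - 66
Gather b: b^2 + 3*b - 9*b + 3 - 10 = b^2 - 6*b - 7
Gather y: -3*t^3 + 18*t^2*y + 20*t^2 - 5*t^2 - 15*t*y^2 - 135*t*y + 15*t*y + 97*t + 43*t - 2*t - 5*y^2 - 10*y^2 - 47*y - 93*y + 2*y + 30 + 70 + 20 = -3*t^3 + 15*t^2 + 138*t + y^2*(-15*t - 15) + y*(18*t^2 - 120*t - 138) + 120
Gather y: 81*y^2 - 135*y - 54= 81*y^2 - 135*y - 54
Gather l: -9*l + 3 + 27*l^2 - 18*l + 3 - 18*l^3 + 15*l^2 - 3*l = -18*l^3 + 42*l^2 - 30*l + 6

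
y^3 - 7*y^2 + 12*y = y*(y - 4)*(y - 3)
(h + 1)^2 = h^2 + 2*h + 1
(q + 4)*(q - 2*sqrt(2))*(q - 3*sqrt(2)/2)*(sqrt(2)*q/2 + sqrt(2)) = sqrt(2)*q^4/2 - 7*q^3/2 + 3*sqrt(2)*q^3 - 21*q^2 + 7*sqrt(2)*q^2 - 28*q + 18*sqrt(2)*q + 24*sqrt(2)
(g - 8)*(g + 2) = g^2 - 6*g - 16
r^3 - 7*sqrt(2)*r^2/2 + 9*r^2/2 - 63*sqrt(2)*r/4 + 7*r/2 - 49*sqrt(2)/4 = (r + 1)*(r + 7/2)*(r - 7*sqrt(2)/2)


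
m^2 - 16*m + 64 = (m - 8)^2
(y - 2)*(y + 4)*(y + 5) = y^3 + 7*y^2 + 2*y - 40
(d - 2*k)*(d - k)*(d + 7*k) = d^3 + 4*d^2*k - 19*d*k^2 + 14*k^3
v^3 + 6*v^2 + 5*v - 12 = (v - 1)*(v + 3)*(v + 4)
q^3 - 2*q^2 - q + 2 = (q - 2)*(q - 1)*(q + 1)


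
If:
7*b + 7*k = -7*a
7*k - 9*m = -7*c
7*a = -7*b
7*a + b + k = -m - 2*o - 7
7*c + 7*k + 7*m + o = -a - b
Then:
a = -31*o/96 - 7/6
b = 31*o/96 + 7/6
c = -9*o/112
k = 0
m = -o/16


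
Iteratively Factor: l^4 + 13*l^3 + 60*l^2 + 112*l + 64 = (l + 4)*(l^3 + 9*l^2 + 24*l + 16) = (l + 4)^2*(l^2 + 5*l + 4) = (l + 4)^3*(l + 1)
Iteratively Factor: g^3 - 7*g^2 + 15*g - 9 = (g - 3)*(g^2 - 4*g + 3) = (g - 3)*(g - 1)*(g - 3)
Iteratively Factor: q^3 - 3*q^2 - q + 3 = (q - 3)*(q^2 - 1) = (q - 3)*(q - 1)*(q + 1)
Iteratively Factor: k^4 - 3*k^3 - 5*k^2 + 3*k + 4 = (k + 1)*(k^3 - 4*k^2 - k + 4) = (k - 4)*(k + 1)*(k^2 - 1) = (k - 4)*(k - 1)*(k + 1)*(k + 1)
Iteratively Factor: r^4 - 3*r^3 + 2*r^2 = (r)*(r^3 - 3*r^2 + 2*r) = r*(r - 2)*(r^2 - r) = r^2*(r - 2)*(r - 1)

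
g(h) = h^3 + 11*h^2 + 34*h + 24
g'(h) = 3*h^2 + 22*h + 34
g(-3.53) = -2.94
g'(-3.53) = -6.28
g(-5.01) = 4.01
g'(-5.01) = -0.92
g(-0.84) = 2.61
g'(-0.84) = 17.64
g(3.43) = 310.39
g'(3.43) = 144.75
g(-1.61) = -6.40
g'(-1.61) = 6.36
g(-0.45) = 10.84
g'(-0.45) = 24.71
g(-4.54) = 2.79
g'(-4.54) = -4.05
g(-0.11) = 20.39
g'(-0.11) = 31.62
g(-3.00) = -6.00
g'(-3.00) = -5.00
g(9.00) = 1950.00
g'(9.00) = 475.00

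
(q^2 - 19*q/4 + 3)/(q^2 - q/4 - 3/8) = 2*(q - 4)/(2*q + 1)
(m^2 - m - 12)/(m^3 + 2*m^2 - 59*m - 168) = (m - 4)/(m^2 - m - 56)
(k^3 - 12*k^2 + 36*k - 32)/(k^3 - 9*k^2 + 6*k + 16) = (k - 2)/(k + 1)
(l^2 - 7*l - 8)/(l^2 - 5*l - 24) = (l + 1)/(l + 3)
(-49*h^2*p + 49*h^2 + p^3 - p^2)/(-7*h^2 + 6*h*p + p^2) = (-7*h*p + 7*h + p^2 - p)/(-h + p)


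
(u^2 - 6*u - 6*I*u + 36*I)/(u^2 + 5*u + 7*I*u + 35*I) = (u^2 - 6*u*(1 + I) + 36*I)/(u^2 + u*(5 + 7*I) + 35*I)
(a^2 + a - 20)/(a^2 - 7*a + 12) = (a + 5)/(a - 3)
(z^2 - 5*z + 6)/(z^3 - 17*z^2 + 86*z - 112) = (z - 3)/(z^2 - 15*z + 56)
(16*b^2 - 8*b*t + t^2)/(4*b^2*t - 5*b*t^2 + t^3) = (-4*b + t)/(t*(-b + t))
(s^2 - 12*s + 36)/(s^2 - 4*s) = (s^2 - 12*s + 36)/(s*(s - 4))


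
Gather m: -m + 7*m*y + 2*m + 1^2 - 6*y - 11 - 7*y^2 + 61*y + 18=m*(7*y + 1) - 7*y^2 + 55*y + 8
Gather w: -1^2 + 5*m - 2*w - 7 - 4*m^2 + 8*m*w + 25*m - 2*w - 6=-4*m^2 + 30*m + w*(8*m - 4) - 14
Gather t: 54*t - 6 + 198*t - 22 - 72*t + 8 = 180*t - 20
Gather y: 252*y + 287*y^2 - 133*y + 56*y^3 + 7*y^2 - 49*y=56*y^3 + 294*y^2 + 70*y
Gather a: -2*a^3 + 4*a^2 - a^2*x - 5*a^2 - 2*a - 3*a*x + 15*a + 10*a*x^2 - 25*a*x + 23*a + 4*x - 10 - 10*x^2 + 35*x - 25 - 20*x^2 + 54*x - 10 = -2*a^3 + a^2*(-x - 1) + a*(10*x^2 - 28*x + 36) - 30*x^2 + 93*x - 45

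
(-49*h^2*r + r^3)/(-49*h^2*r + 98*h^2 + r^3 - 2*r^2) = r/(r - 2)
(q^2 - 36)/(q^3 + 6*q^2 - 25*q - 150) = (q - 6)/(q^2 - 25)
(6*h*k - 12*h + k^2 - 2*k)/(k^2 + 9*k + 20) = (6*h*k - 12*h + k^2 - 2*k)/(k^2 + 9*k + 20)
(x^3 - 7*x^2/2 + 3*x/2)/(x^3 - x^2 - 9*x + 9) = x*(2*x - 1)/(2*(x^2 + 2*x - 3))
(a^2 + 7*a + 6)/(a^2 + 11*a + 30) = (a + 1)/(a + 5)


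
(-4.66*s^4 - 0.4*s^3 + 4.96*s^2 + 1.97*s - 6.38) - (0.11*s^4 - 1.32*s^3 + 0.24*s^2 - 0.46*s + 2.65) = -4.77*s^4 + 0.92*s^3 + 4.72*s^2 + 2.43*s - 9.03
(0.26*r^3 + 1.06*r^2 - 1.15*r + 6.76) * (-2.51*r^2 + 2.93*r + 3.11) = -0.6526*r^5 - 1.8988*r^4 + 6.8009*r^3 - 17.0405*r^2 + 16.2303*r + 21.0236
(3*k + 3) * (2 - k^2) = -3*k^3 - 3*k^2 + 6*k + 6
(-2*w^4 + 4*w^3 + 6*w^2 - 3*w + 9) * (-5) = 10*w^4 - 20*w^3 - 30*w^2 + 15*w - 45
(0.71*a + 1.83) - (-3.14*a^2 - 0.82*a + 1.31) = 3.14*a^2 + 1.53*a + 0.52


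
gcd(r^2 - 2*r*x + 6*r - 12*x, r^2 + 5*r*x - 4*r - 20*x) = 1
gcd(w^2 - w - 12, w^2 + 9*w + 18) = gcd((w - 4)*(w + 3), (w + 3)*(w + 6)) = w + 3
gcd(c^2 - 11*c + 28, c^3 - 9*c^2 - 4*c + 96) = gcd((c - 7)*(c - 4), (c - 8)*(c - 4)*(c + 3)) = c - 4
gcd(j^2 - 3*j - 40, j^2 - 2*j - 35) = j + 5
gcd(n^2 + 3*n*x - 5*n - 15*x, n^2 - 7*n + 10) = n - 5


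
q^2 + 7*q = q*(q + 7)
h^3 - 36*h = h*(h - 6)*(h + 6)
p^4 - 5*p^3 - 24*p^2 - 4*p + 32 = (p - 8)*(p - 1)*(p + 2)^2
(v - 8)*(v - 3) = v^2 - 11*v + 24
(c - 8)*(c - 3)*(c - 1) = c^3 - 12*c^2 + 35*c - 24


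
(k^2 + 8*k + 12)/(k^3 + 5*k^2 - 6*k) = (k + 2)/(k*(k - 1))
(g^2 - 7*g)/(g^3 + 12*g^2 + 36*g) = (g - 7)/(g^2 + 12*g + 36)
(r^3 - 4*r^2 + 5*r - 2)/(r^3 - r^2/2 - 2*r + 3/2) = 2*(r - 2)/(2*r + 3)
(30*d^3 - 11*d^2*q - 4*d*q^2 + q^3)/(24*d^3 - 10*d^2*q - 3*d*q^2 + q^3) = (-5*d + q)/(-4*d + q)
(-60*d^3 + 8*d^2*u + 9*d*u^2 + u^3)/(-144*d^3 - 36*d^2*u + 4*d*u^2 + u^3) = (-10*d^2 + 3*d*u + u^2)/(-24*d^2 - 2*d*u + u^2)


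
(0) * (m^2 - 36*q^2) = 0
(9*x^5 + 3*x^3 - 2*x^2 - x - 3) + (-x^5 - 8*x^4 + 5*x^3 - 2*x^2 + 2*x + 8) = 8*x^5 - 8*x^4 + 8*x^3 - 4*x^2 + x + 5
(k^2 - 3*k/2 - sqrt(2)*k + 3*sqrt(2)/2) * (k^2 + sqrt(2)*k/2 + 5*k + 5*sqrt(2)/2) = k^4 - sqrt(2)*k^3/2 + 7*k^3/2 - 17*k^2/2 - 7*sqrt(2)*k^2/4 - 7*k/2 + 15*sqrt(2)*k/4 + 15/2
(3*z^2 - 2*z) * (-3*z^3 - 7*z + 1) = -9*z^5 + 6*z^4 - 21*z^3 + 17*z^2 - 2*z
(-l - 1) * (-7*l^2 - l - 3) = 7*l^3 + 8*l^2 + 4*l + 3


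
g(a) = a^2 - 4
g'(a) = 2*a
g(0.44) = -3.81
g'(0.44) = 0.88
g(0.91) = -3.17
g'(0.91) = 1.82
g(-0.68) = -3.54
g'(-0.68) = -1.36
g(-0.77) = -3.41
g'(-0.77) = -1.54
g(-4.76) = 18.66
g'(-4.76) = -9.52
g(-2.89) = 4.35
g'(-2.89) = -5.78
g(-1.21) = -2.54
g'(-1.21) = -2.42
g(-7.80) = 56.84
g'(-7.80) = -15.60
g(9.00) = 77.00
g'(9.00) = 18.00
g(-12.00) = 140.00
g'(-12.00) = -24.00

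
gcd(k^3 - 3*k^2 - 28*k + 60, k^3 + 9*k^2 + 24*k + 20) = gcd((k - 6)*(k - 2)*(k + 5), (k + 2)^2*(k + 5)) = k + 5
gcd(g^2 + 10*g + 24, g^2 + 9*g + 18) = g + 6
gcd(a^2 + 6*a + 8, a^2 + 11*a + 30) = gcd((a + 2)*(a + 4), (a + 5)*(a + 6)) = 1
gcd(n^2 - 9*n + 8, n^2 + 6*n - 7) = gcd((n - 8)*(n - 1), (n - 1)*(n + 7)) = n - 1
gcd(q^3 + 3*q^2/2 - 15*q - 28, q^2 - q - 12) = q - 4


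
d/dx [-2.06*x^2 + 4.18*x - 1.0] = 4.18 - 4.12*x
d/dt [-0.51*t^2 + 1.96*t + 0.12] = 1.96 - 1.02*t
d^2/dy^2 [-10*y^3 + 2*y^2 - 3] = 4 - 60*y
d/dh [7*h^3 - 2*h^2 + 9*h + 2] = 21*h^2 - 4*h + 9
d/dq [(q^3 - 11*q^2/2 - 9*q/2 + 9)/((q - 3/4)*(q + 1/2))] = 4*(16*q^4 - 8*q^3 + 76*q^2 - 222*q + 63)/(64*q^4 - 32*q^3 - 44*q^2 + 12*q + 9)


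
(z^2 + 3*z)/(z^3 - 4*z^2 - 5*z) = (z + 3)/(z^2 - 4*z - 5)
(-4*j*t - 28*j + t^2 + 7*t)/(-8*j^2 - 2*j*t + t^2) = (t + 7)/(2*j + t)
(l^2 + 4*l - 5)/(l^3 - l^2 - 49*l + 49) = (l + 5)/(l^2 - 49)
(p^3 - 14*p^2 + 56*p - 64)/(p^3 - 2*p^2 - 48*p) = (p^2 - 6*p + 8)/(p*(p + 6))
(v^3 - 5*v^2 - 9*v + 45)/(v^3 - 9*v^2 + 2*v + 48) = (v^2 - 2*v - 15)/(v^2 - 6*v - 16)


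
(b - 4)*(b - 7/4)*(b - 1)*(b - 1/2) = b^4 - 29*b^3/4 + 129*b^2/8 - 107*b/8 + 7/2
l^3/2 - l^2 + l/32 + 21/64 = (l/2 + 1/4)*(l - 7/4)*(l - 3/4)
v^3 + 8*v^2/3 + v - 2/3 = (v - 1/3)*(v + 1)*(v + 2)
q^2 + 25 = (q - 5*I)*(q + 5*I)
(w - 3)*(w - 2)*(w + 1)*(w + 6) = w^4 + 2*w^3 - 23*w^2 + 12*w + 36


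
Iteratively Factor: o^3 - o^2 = (o)*(o^2 - o) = o*(o - 1)*(o)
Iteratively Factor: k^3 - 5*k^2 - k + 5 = (k - 5)*(k^2 - 1) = (k - 5)*(k + 1)*(k - 1)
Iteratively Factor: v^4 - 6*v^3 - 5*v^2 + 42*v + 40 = (v + 1)*(v^3 - 7*v^2 + 2*v + 40) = (v - 5)*(v + 1)*(v^2 - 2*v - 8) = (v - 5)*(v - 4)*(v + 1)*(v + 2)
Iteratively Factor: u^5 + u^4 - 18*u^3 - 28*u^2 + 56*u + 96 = (u + 2)*(u^4 - u^3 - 16*u^2 + 4*u + 48) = (u + 2)*(u + 3)*(u^3 - 4*u^2 - 4*u + 16) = (u - 4)*(u + 2)*(u + 3)*(u^2 - 4) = (u - 4)*(u - 2)*(u + 2)*(u + 3)*(u + 2)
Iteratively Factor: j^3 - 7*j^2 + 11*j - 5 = (j - 1)*(j^2 - 6*j + 5) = (j - 5)*(j - 1)*(j - 1)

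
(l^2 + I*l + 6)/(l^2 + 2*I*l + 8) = (l + 3*I)/(l + 4*I)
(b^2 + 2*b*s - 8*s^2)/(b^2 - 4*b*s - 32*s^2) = (-b + 2*s)/(-b + 8*s)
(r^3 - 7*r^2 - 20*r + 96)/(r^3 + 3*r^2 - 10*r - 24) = (r - 8)/(r + 2)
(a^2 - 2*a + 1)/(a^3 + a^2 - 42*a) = (a^2 - 2*a + 1)/(a*(a^2 + a - 42))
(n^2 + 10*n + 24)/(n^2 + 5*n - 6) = (n + 4)/(n - 1)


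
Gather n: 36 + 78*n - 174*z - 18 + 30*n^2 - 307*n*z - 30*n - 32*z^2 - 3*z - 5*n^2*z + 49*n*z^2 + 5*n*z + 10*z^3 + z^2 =n^2*(30 - 5*z) + n*(49*z^2 - 302*z + 48) + 10*z^3 - 31*z^2 - 177*z + 18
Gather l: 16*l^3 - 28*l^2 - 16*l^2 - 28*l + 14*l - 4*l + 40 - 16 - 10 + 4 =16*l^3 - 44*l^2 - 18*l + 18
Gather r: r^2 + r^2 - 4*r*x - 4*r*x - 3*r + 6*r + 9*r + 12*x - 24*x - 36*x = 2*r^2 + r*(12 - 8*x) - 48*x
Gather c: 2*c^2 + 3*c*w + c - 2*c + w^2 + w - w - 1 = 2*c^2 + c*(3*w - 1) + w^2 - 1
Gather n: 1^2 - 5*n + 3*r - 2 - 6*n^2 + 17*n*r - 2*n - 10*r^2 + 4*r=-6*n^2 + n*(17*r - 7) - 10*r^2 + 7*r - 1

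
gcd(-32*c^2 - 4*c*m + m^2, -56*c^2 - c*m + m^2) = 8*c - m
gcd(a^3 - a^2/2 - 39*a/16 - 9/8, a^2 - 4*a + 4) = a - 2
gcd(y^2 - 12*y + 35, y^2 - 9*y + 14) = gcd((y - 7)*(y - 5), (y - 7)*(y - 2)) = y - 7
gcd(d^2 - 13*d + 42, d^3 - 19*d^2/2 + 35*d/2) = d - 7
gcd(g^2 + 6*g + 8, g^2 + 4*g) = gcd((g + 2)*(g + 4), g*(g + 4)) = g + 4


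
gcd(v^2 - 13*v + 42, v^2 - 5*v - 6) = v - 6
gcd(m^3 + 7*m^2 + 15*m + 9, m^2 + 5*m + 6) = m + 3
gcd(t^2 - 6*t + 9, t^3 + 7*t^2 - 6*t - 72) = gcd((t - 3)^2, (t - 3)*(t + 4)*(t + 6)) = t - 3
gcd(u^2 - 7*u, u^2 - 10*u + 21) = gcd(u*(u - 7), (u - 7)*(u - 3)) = u - 7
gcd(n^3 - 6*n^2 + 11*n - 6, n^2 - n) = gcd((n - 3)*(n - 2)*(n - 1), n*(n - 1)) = n - 1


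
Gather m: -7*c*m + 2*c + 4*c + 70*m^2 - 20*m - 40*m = 6*c + 70*m^2 + m*(-7*c - 60)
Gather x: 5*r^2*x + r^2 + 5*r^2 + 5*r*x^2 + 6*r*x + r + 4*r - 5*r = 6*r^2 + 5*r*x^2 + x*(5*r^2 + 6*r)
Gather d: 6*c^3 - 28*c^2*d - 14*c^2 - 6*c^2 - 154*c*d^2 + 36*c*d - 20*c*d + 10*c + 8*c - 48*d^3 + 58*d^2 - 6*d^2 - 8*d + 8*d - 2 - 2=6*c^3 - 20*c^2 + 18*c - 48*d^3 + d^2*(52 - 154*c) + d*(-28*c^2 + 16*c) - 4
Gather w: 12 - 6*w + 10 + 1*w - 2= 20 - 5*w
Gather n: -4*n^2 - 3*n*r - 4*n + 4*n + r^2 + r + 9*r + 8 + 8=-4*n^2 - 3*n*r + r^2 + 10*r + 16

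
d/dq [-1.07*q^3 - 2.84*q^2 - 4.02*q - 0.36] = -3.21*q^2 - 5.68*q - 4.02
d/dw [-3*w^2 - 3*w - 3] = -6*w - 3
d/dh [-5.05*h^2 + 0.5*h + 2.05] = 0.5 - 10.1*h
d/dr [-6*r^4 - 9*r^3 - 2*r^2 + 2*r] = -24*r^3 - 27*r^2 - 4*r + 2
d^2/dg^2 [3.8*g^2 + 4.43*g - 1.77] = 7.60000000000000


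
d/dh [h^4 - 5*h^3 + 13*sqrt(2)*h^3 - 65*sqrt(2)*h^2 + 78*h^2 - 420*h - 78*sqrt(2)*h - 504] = 4*h^3 - 15*h^2 + 39*sqrt(2)*h^2 - 130*sqrt(2)*h + 156*h - 420 - 78*sqrt(2)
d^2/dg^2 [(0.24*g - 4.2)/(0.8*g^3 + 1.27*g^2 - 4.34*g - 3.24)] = (0.9216*g^5 - 30.79296*g^4 - 65.834448*g^3 + 54.31428*g^2 + 79.504272*g - 199.532928)/(0.512*g^9 + 2.4384*g^8 - 4.46184*g^7 - 30.629057*g^6 + 4.454442*g^5 + 123.581928*g^4 + 50.597128*g^3 - 143.086176*g^2 - 136.678752*g - 34.012224)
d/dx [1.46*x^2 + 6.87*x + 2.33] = 2.92*x + 6.87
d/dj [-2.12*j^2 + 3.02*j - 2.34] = 3.02 - 4.24*j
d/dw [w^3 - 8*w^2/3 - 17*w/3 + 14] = 3*w^2 - 16*w/3 - 17/3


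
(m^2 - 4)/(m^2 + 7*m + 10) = (m - 2)/(m + 5)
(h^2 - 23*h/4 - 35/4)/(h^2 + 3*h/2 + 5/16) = 4*(h - 7)/(4*h + 1)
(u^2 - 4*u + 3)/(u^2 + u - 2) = (u - 3)/(u + 2)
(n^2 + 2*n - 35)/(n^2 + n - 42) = (n - 5)/(n - 6)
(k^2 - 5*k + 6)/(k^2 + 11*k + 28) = (k^2 - 5*k + 6)/(k^2 + 11*k + 28)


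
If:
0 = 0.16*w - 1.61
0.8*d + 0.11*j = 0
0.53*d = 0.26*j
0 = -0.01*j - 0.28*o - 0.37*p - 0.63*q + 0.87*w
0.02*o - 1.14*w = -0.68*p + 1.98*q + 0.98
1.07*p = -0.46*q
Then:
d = 0.00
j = 0.00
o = 39.89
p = 2.20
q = -5.13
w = 10.06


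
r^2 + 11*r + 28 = (r + 4)*(r + 7)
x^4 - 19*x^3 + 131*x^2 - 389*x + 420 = (x - 7)*(x - 5)*(x - 4)*(x - 3)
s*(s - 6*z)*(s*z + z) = s^3*z - 6*s^2*z^2 + s^2*z - 6*s*z^2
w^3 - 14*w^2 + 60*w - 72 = (w - 6)^2*(w - 2)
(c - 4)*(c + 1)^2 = c^3 - 2*c^2 - 7*c - 4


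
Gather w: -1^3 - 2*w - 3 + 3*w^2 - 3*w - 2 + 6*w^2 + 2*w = 9*w^2 - 3*w - 6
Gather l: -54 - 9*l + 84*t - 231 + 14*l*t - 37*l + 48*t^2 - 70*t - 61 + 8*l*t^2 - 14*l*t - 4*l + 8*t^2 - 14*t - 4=l*(8*t^2 - 50) + 56*t^2 - 350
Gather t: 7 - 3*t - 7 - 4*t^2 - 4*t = -4*t^2 - 7*t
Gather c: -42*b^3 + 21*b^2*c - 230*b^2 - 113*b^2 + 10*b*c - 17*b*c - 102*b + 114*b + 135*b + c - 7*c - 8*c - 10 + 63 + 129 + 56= -42*b^3 - 343*b^2 + 147*b + c*(21*b^2 - 7*b - 14) + 238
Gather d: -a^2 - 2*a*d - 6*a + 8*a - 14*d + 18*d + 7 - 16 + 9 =-a^2 + 2*a + d*(4 - 2*a)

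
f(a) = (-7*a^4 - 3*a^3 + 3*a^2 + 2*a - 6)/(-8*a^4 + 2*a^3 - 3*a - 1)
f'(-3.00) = -0.05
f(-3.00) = 0.68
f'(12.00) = 0.00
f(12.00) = 0.92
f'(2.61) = -0.03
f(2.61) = 1.04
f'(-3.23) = -0.05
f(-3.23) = 0.69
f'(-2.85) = -0.06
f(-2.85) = 0.67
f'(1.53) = -0.00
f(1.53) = 1.07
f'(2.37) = -0.03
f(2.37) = 1.05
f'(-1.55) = 0.12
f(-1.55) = 0.62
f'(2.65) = -0.03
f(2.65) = 1.04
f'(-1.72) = 0.02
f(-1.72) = 0.61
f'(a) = (32*a^3 - 6*a^2 + 3)*(-7*a^4 - 3*a^3 + 3*a^2 + 2*a - 6)/(-8*a^4 + 2*a^3 - 3*a - 1)^2 + (-28*a^3 - 9*a^2 + 6*a + 2)/(-8*a^4 + 2*a^3 - 3*a - 1) = (-38*a^6 + 48*a^5 + 105*a^4 - 154*a^3 + 36*a^2 - 6*a - 20)/(64*a^8 - 32*a^7 + 4*a^6 + 48*a^5 + 4*a^4 - 4*a^3 + 9*a^2 + 6*a + 1)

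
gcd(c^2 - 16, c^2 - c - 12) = c - 4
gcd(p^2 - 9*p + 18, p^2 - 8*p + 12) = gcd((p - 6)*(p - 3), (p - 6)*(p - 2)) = p - 6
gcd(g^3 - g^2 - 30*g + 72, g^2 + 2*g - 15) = g - 3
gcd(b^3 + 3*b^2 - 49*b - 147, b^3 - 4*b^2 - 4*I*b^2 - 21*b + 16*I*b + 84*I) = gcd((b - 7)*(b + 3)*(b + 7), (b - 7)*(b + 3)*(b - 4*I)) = b^2 - 4*b - 21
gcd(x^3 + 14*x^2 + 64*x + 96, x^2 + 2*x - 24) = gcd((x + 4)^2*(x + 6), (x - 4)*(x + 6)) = x + 6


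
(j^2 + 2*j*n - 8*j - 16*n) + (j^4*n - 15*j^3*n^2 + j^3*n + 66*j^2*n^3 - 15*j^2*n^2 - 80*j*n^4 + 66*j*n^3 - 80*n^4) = j^4*n - 15*j^3*n^2 + j^3*n + 66*j^2*n^3 - 15*j^2*n^2 + j^2 - 80*j*n^4 + 66*j*n^3 + 2*j*n - 8*j - 80*n^4 - 16*n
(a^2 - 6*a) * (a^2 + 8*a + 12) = a^4 + 2*a^3 - 36*a^2 - 72*a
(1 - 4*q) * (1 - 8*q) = 32*q^2 - 12*q + 1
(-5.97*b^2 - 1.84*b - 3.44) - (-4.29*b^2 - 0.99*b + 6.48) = -1.68*b^2 - 0.85*b - 9.92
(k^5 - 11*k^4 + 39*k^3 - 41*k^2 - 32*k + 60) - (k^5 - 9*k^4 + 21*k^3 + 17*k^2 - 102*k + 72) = -2*k^4 + 18*k^3 - 58*k^2 + 70*k - 12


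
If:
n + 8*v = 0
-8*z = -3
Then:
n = -8*v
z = 3/8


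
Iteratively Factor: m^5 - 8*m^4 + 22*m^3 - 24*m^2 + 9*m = (m)*(m^4 - 8*m^3 + 22*m^2 - 24*m + 9) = m*(m - 1)*(m^3 - 7*m^2 + 15*m - 9) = m*(m - 3)*(m - 1)*(m^2 - 4*m + 3) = m*(m - 3)^2*(m - 1)*(m - 1)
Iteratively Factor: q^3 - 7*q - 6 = (q + 2)*(q^2 - 2*q - 3) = (q - 3)*(q + 2)*(q + 1)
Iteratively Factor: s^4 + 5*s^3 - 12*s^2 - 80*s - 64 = (s - 4)*(s^3 + 9*s^2 + 24*s + 16) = (s - 4)*(s + 1)*(s^2 + 8*s + 16) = (s - 4)*(s + 1)*(s + 4)*(s + 4)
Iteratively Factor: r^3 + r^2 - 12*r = (r)*(r^2 + r - 12) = r*(r - 3)*(r + 4)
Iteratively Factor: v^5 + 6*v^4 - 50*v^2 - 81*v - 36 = (v - 3)*(v^4 + 9*v^3 + 27*v^2 + 31*v + 12) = (v - 3)*(v + 1)*(v^3 + 8*v^2 + 19*v + 12) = (v - 3)*(v + 1)*(v + 4)*(v^2 + 4*v + 3) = (v - 3)*(v + 1)^2*(v + 4)*(v + 3)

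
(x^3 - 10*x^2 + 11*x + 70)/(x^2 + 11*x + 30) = (x^3 - 10*x^2 + 11*x + 70)/(x^2 + 11*x + 30)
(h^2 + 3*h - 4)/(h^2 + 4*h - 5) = (h + 4)/(h + 5)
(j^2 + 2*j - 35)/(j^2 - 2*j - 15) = (j + 7)/(j + 3)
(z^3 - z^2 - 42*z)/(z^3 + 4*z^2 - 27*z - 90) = z*(z - 7)/(z^2 - 2*z - 15)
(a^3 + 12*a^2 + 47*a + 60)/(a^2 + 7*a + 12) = a + 5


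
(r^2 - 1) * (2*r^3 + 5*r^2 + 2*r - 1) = 2*r^5 + 5*r^4 - 6*r^2 - 2*r + 1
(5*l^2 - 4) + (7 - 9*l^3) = -9*l^3 + 5*l^2 + 3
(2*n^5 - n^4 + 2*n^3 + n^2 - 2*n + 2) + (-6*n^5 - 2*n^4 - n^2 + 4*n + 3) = -4*n^5 - 3*n^4 + 2*n^3 + 2*n + 5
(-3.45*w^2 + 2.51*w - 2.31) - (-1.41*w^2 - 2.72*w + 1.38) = -2.04*w^2 + 5.23*w - 3.69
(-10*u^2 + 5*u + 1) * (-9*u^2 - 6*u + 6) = 90*u^4 + 15*u^3 - 99*u^2 + 24*u + 6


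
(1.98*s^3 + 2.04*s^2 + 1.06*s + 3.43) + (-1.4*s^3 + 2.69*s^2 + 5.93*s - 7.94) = 0.58*s^3 + 4.73*s^2 + 6.99*s - 4.51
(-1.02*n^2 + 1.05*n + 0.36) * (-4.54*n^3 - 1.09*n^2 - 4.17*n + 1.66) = 4.6308*n^5 - 3.6552*n^4 + 1.4745*n^3 - 6.4641*n^2 + 0.2418*n + 0.5976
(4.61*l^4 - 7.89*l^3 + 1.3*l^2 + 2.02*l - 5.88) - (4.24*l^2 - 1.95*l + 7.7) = 4.61*l^4 - 7.89*l^3 - 2.94*l^2 + 3.97*l - 13.58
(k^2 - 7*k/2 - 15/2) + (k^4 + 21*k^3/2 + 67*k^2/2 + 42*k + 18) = k^4 + 21*k^3/2 + 69*k^2/2 + 77*k/2 + 21/2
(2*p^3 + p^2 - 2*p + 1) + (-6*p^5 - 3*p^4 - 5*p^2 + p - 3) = -6*p^5 - 3*p^4 + 2*p^3 - 4*p^2 - p - 2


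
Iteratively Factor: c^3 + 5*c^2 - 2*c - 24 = (c + 3)*(c^2 + 2*c - 8) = (c + 3)*(c + 4)*(c - 2)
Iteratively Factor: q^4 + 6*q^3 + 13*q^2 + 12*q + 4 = (q + 2)*(q^3 + 4*q^2 + 5*q + 2) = (q + 2)^2*(q^2 + 2*q + 1) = (q + 1)*(q + 2)^2*(q + 1)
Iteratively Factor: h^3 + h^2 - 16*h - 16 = (h - 4)*(h^2 + 5*h + 4) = (h - 4)*(h + 1)*(h + 4)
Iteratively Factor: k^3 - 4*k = (k - 2)*(k^2 + 2*k) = (k - 2)*(k + 2)*(k)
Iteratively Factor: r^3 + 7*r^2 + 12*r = (r)*(r^2 + 7*r + 12) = r*(r + 3)*(r + 4)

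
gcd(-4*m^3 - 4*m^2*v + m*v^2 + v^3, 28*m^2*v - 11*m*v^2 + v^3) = 1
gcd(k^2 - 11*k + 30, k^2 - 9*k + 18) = k - 6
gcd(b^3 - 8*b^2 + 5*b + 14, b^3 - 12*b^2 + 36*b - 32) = b - 2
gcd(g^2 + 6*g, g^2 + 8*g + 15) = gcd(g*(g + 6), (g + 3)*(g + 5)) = 1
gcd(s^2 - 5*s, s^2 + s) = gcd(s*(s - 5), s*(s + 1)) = s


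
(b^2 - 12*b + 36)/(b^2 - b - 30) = (b - 6)/(b + 5)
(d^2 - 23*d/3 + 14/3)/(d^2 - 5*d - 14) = (d - 2/3)/(d + 2)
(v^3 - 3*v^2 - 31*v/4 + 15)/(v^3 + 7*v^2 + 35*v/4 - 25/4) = (2*v^2 - 11*v + 12)/(2*v^2 + 9*v - 5)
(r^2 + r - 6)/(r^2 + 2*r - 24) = (r^2 + r - 6)/(r^2 + 2*r - 24)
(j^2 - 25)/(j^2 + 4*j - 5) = (j - 5)/(j - 1)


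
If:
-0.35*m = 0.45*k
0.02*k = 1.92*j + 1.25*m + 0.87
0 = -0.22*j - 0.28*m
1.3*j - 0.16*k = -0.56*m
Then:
No Solution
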